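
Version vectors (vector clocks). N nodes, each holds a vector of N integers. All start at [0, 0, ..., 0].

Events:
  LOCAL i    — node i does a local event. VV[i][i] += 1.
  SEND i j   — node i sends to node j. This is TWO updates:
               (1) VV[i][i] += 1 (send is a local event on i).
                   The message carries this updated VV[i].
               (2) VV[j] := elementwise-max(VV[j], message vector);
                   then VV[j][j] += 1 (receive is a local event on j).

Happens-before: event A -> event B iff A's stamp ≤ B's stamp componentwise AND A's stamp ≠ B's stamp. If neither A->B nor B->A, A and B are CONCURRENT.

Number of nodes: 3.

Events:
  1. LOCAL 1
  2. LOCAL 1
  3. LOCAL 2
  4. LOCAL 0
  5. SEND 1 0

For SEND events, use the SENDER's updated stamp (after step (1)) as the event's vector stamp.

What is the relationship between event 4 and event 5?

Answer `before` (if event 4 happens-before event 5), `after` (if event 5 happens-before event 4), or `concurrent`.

Initial: VV[0]=[0, 0, 0]
Initial: VV[1]=[0, 0, 0]
Initial: VV[2]=[0, 0, 0]
Event 1: LOCAL 1: VV[1][1]++ -> VV[1]=[0, 1, 0]
Event 2: LOCAL 1: VV[1][1]++ -> VV[1]=[0, 2, 0]
Event 3: LOCAL 2: VV[2][2]++ -> VV[2]=[0, 0, 1]
Event 4: LOCAL 0: VV[0][0]++ -> VV[0]=[1, 0, 0]
Event 5: SEND 1->0: VV[1][1]++ -> VV[1]=[0, 3, 0], msg_vec=[0, 3, 0]; VV[0]=max(VV[0],msg_vec) then VV[0][0]++ -> VV[0]=[2, 3, 0]
Event 4 stamp: [1, 0, 0]
Event 5 stamp: [0, 3, 0]
[1, 0, 0] <= [0, 3, 0]? False
[0, 3, 0] <= [1, 0, 0]? False
Relation: concurrent

Answer: concurrent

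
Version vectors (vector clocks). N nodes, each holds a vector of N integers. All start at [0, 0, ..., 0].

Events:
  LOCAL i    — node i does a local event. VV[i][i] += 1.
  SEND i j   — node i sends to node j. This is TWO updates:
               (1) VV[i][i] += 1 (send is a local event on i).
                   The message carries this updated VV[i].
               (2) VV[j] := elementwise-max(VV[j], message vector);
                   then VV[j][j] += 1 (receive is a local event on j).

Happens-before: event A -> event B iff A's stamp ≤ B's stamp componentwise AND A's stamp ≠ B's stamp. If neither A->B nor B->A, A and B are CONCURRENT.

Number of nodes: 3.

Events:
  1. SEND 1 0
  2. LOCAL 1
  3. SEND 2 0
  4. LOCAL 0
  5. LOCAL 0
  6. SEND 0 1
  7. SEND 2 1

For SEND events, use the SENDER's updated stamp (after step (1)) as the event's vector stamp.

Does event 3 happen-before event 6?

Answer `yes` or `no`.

Answer: yes

Derivation:
Initial: VV[0]=[0, 0, 0]
Initial: VV[1]=[0, 0, 0]
Initial: VV[2]=[0, 0, 0]
Event 1: SEND 1->0: VV[1][1]++ -> VV[1]=[0, 1, 0], msg_vec=[0, 1, 0]; VV[0]=max(VV[0],msg_vec) then VV[0][0]++ -> VV[0]=[1, 1, 0]
Event 2: LOCAL 1: VV[1][1]++ -> VV[1]=[0, 2, 0]
Event 3: SEND 2->0: VV[2][2]++ -> VV[2]=[0, 0, 1], msg_vec=[0, 0, 1]; VV[0]=max(VV[0],msg_vec) then VV[0][0]++ -> VV[0]=[2, 1, 1]
Event 4: LOCAL 0: VV[0][0]++ -> VV[0]=[3, 1, 1]
Event 5: LOCAL 0: VV[0][0]++ -> VV[0]=[4, 1, 1]
Event 6: SEND 0->1: VV[0][0]++ -> VV[0]=[5, 1, 1], msg_vec=[5, 1, 1]; VV[1]=max(VV[1],msg_vec) then VV[1][1]++ -> VV[1]=[5, 3, 1]
Event 7: SEND 2->1: VV[2][2]++ -> VV[2]=[0, 0, 2], msg_vec=[0, 0, 2]; VV[1]=max(VV[1],msg_vec) then VV[1][1]++ -> VV[1]=[5, 4, 2]
Event 3 stamp: [0, 0, 1]
Event 6 stamp: [5, 1, 1]
[0, 0, 1] <= [5, 1, 1]? True. Equal? False. Happens-before: True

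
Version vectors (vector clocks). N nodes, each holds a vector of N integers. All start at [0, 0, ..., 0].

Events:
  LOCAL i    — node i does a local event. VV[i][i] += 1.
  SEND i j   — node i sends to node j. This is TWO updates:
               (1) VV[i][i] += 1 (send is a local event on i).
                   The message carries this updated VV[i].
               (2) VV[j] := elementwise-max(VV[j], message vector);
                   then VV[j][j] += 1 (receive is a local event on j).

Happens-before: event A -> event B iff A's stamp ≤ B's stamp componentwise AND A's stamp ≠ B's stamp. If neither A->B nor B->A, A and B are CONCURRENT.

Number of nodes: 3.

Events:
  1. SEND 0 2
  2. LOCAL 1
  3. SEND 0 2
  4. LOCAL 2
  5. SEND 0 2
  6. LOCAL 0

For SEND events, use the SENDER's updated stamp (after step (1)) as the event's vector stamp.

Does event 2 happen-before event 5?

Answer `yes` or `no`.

Answer: no

Derivation:
Initial: VV[0]=[0, 0, 0]
Initial: VV[1]=[0, 0, 0]
Initial: VV[2]=[0, 0, 0]
Event 1: SEND 0->2: VV[0][0]++ -> VV[0]=[1, 0, 0], msg_vec=[1, 0, 0]; VV[2]=max(VV[2],msg_vec) then VV[2][2]++ -> VV[2]=[1, 0, 1]
Event 2: LOCAL 1: VV[1][1]++ -> VV[1]=[0, 1, 0]
Event 3: SEND 0->2: VV[0][0]++ -> VV[0]=[2, 0, 0], msg_vec=[2, 0, 0]; VV[2]=max(VV[2],msg_vec) then VV[2][2]++ -> VV[2]=[2, 0, 2]
Event 4: LOCAL 2: VV[2][2]++ -> VV[2]=[2, 0, 3]
Event 5: SEND 0->2: VV[0][0]++ -> VV[0]=[3, 0, 0], msg_vec=[3, 0, 0]; VV[2]=max(VV[2],msg_vec) then VV[2][2]++ -> VV[2]=[3, 0, 4]
Event 6: LOCAL 0: VV[0][0]++ -> VV[0]=[4, 0, 0]
Event 2 stamp: [0, 1, 0]
Event 5 stamp: [3, 0, 0]
[0, 1, 0] <= [3, 0, 0]? False. Equal? False. Happens-before: False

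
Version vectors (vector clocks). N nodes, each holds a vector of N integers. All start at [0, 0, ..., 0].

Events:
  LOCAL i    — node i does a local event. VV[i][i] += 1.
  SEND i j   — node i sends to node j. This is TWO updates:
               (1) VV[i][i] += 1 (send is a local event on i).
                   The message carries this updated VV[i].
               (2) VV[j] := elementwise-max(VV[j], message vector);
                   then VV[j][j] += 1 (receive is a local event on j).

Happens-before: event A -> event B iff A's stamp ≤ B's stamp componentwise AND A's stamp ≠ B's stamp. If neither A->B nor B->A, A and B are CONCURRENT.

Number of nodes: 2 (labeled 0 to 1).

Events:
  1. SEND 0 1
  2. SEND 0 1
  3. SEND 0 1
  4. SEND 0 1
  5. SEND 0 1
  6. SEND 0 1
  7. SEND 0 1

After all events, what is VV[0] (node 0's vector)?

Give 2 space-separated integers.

Initial: VV[0]=[0, 0]
Initial: VV[1]=[0, 0]
Event 1: SEND 0->1: VV[0][0]++ -> VV[0]=[1, 0], msg_vec=[1, 0]; VV[1]=max(VV[1],msg_vec) then VV[1][1]++ -> VV[1]=[1, 1]
Event 2: SEND 0->1: VV[0][0]++ -> VV[0]=[2, 0], msg_vec=[2, 0]; VV[1]=max(VV[1],msg_vec) then VV[1][1]++ -> VV[1]=[2, 2]
Event 3: SEND 0->1: VV[0][0]++ -> VV[0]=[3, 0], msg_vec=[3, 0]; VV[1]=max(VV[1],msg_vec) then VV[1][1]++ -> VV[1]=[3, 3]
Event 4: SEND 0->1: VV[0][0]++ -> VV[0]=[4, 0], msg_vec=[4, 0]; VV[1]=max(VV[1],msg_vec) then VV[1][1]++ -> VV[1]=[4, 4]
Event 5: SEND 0->1: VV[0][0]++ -> VV[0]=[5, 0], msg_vec=[5, 0]; VV[1]=max(VV[1],msg_vec) then VV[1][1]++ -> VV[1]=[5, 5]
Event 6: SEND 0->1: VV[0][0]++ -> VV[0]=[6, 0], msg_vec=[6, 0]; VV[1]=max(VV[1],msg_vec) then VV[1][1]++ -> VV[1]=[6, 6]
Event 7: SEND 0->1: VV[0][0]++ -> VV[0]=[7, 0], msg_vec=[7, 0]; VV[1]=max(VV[1],msg_vec) then VV[1][1]++ -> VV[1]=[7, 7]
Final vectors: VV[0]=[7, 0]; VV[1]=[7, 7]

Answer: 7 0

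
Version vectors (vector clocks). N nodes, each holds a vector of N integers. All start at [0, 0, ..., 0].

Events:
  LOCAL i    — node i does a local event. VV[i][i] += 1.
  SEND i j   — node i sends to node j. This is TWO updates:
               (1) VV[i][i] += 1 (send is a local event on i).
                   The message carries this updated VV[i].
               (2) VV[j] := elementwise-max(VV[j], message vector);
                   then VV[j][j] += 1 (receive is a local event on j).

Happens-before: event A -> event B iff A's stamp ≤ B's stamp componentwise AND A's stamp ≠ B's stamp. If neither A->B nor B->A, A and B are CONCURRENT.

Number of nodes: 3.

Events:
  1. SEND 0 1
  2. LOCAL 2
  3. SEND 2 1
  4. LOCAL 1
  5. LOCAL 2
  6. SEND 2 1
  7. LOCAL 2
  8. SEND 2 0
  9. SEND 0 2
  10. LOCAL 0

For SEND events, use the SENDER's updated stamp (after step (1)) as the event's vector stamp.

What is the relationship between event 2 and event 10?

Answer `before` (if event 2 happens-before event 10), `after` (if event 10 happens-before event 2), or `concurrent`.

Answer: before

Derivation:
Initial: VV[0]=[0, 0, 0]
Initial: VV[1]=[0, 0, 0]
Initial: VV[2]=[0, 0, 0]
Event 1: SEND 0->1: VV[0][0]++ -> VV[0]=[1, 0, 0], msg_vec=[1, 0, 0]; VV[1]=max(VV[1],msg_vec) then VV[1][1]++ -> VV[1]=[1, 1, 0]
Event 2: LOCAL 2: VV[2][2]++ -> VV[2]=[0, 0, 1]
Event 3: SEND 2->1: VV[2][2]++ -> VV[2]=[0, 0, 2], msg_vec=[0, 0, 2]; VV[1]=max(VV[1],msg_vec) then VV[1][1]++ -> VV[1]=[1, 2, 2]
Event 4: LOCAL 1: VV[1][1]++ -> VV[1]=[1, 3, 2]
Event 5: LOCAL 2: VV[2][2]++ -> VV[2]=[0, 0, 3]
Event 6: SEND 2->1: VV[2][2]++ -> VV[2]=[0, 0, 4], msg_vec=[0, 0, 4]; VV[1]=max(VV[1],msg_vec) then VV[1][1]++ -> VV[1]=[1, 4, 4]
Event 7: LOCAL 2: VV[2][2]++ -> VV[2]=[0, 0, 5]
Event 8: SEND 2->0: VV[2][2]++ -> VV[2]=[0, 0, 6], msg_vec=[0, 0, 6]; VV[0]=max(VV[0],msg_vec) then VV[0][0]++ -> VV[0]=[2, 0, 6]
Event 9: SEND 0->2: VV[0][0]++ -> VV[0]=[3, 0, 6], msg_vec=[3, 0, 6]; VV[2]=max(VV[2],msg_vec) then VV[2][2]++ -> VV[2]=[3, 0, 7]
Event 10: LOCAL 0: VV[0][0]++ -> VV[0]=[4, 0, 6]
Event 2 stamp: [0, 0, 1]
Event 10 stamp: [4, 0, 6]
[0, 0, 1] <= [4, 0, 6]? True
[4, 0, 6] <= [0, 0, 1]? False
Relation: before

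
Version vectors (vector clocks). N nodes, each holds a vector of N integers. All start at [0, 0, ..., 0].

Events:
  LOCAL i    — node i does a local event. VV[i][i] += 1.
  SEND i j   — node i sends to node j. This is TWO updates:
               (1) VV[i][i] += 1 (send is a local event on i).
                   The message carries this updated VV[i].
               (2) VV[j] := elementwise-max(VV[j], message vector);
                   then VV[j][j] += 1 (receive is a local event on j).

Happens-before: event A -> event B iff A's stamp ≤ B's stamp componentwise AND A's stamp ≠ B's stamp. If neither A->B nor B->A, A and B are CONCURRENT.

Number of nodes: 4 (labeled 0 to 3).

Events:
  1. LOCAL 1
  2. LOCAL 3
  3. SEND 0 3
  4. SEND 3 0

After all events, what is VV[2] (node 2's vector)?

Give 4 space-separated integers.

Initial: VV[0]=[0, 0, 0, 0]
Initial: VV[1]=[0, 0, 0, 0]
Initial: VV[2]=[0, 0, 0, 0]
Initial: VV[3]=[0, 0, 0, 0]
Event 1: LOCAL 1: VV[1][1]++ -> VV[1]=[0, 1, 0, 0]
Event 2: LOCAL 3: VV[3][3]++ -> VV[3]=[0, 0, 0, 1]
Event 3: SEND 0->3: VV[0][0]++ -> VV[0]=[1, 0, 0, 0], msg_vec=[1, 0, 0, 0]; VV[3]=max(VV[3],msg_vec) then VV[3][3]++ -> VV[3]=[1, 0, 0, 2]
Event 4: SEND 3->0: VV[3][3]++ -> VV[3]=[1, 0, 0, 3], msg_vec=[1, 0, 0, 3]; VV[0]=max(VV[0],msg_vec) then VV[0][0]++ -> VV[0]=[2, 0, 0, 3]
Final vectors: VV[0]=[2, 0, 0, 3]; VV[1]=[0, 1, 0, 0]; VV[2]=[0, 0, 0, 0]; VV[3]=[1, 0, 0, 3]

Answer: 0 0 0 0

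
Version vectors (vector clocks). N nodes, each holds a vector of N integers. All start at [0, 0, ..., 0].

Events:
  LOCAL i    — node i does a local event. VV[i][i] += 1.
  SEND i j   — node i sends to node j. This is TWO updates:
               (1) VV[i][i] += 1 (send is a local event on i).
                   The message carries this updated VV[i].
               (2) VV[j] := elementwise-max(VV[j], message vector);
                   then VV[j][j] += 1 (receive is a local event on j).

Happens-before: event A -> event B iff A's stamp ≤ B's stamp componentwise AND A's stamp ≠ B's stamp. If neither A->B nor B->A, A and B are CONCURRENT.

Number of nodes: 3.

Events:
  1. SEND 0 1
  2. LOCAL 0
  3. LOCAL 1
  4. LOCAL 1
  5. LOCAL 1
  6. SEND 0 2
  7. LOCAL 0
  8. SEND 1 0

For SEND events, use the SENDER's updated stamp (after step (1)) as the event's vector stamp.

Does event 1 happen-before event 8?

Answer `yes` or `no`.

Initial: VV[0]=[0, 0, 0]
Initial: VV[1]=[0, 0, 0]
Initial: VV[2]=[0, 0, 0]
Event 1: SEND 0->1: VV[0][0]++ -> VV[0]=[1, 0, 0], msg_vec=[1, 0, 0]; VV[1]=max(VV[1],msg_vec) then VV[1][1]++ -> VV[1]=[1, 1, 0]
Event 2: LOCAL 0: VV[0][0]++ -> VV[0]=[2, 0, 0]
Event 3: LOCAL 1: VV[1][1]++ -> VV[1]=[1, 2, 0]
Event 4: LOCAL 1: VV[1][1]++ -> VV[1]=[1, 3, 0]
Event 5: LOCAL 1: VV[1][1]++ -> VV[1]=[1, 4, 0]
Event 6: SEND 0->2: VV[0][0]++ -> VV[0]=[3, 0, 0], msg_vec=[3, 0, 0]; VV[2]=max(VV[2],msg_vec) then VV[2][2]++ -> VV[2]=[3, 0, 1]
Event 7: LOCAL 0: VV[0][0]++ -> VV[0]=[4, 0, 0]
Event 8: SEND 1->0: VV[1][1]++ -> VV[1]=[1, 5, 0], msg_vec=[1, 5, 0]; VV[0]=max(VV[0],msg_vec) then VV[0][0]++ -> VV[0]=[5, 5, 0]
Event 1 stamp: [1, 0, 0]
Event 8 stamp: [1, 5, 0]
[1, 0, 0] <= [1, 5, 0]? True. Equal? False. Happens-before: True

Answer: yes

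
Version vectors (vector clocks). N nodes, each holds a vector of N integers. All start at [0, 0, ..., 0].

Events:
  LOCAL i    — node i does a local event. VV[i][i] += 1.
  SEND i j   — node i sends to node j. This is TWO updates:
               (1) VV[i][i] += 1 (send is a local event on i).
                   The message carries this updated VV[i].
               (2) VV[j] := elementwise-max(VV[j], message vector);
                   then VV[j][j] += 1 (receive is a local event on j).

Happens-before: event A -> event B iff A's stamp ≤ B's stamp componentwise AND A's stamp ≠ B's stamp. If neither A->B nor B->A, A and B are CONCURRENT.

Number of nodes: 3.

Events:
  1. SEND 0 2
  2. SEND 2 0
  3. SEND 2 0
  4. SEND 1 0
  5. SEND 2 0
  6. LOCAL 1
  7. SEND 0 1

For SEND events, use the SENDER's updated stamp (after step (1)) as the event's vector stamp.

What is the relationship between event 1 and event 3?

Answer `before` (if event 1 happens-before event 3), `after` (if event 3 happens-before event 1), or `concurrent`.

Answer: before

Derivation:
Initial: VV[0]=[0, 0, 0]
Initial: VV[1]=[0, 0, 0]
Initial: VV[2]=[0, 0, 0]
Event 1: SEND 0->2: VV[0][0]++ -> VV[0]=[1, 0, 0], msg_vec=[1, 0, 0]; VV[2]=max(VV[2],msg_vec) then VV[2][2]++ -> VV[2]=[1, 0, 1]
Event 2: SEND 2->0: VV[2][2]++ -> VV[2]=[1, 0, 2], msg_vec=[1, 0, 2]; VV[0]=max(VV[0],msg_vec) then VV[0][0]++ -> VV[0]=[2, 0, 2]
Event 3: SEND 2->0: VV[2][2]++ -> VV[2]=[1, 0, 3], msg_vec=[1, 0, 3]; VV[0]=max(VV[0],msg_vec) then VV[0][0]++ -> VV[0]=[3, 0, 3]
Event 4: SEND 1->0: VV[1][1]++ -> VV[1]=[0, 1, 0], msg_vec=[0, 1, 0]; VV[0]=max(VV[0],msg_vec) then VV[0][0]++ -> VV[0]=[4, 1, 3]
Event 5: SEND 2->0: VV[2][2]++ -> VV[2]=[1, 0, 4], msg_vec=[1, 0, 4]; VV[0]=max(VV[0],msg_vec) then VV[0][0]++ -> VV[0]=[5, 1, 4]
Event 6: LOCAL 1: VV[1][1]++ -> VV[1]=[0, 2, 0]
Event 7: SEND 0->1: VV[0][0]++ -> VV[0]=[6, 1, 4], msg_vec=[6, 1, 4]; VV[1]=max(VV[1],msg_vec) then VV[1][1]++ -> VV[1]=[6, 3, 4]
Event 1 stamp: [1, 0, 0]
Event 3 stamp: [1, 0, 3]
[1, 0, 0] <= [1, 0, 3]? True
[1, 0, 3] <= [1, 0, 0]? False
Relation: before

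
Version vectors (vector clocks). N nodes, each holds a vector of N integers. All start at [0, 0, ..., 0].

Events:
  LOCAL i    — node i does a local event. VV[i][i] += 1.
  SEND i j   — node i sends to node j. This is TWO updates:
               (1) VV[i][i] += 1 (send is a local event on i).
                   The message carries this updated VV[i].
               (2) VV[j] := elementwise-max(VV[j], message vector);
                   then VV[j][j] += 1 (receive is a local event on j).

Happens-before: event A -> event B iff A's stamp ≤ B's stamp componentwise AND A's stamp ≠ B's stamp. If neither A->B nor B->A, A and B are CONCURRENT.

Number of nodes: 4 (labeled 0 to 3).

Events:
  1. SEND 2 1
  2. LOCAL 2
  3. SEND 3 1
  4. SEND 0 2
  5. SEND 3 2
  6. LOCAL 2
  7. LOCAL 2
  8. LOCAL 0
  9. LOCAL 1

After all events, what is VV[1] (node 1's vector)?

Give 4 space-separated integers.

Answer: 0 3 1 1

Derivation:
Initial: VV[0]=[0, 0, 0, 0]
Initial: VV[1]=[0, 0, 0, 0]
Initial: VV[2]=[0, 0, 0, 0]
Initial: VV[3]=[0, 0, 0, 0]
Event 1: SEND 2->1: VV[2][2]++ -> VV[2]=[0, 0, 1, 0], msg_vec=[0, 0, 1, 0]; VV[1]=max(VV[1],msg_vec) then VV[1][1]++ -> VV[1]=[0, 1, 1, 0]
Event 2: LOCAL 2: VV[2][2]++ -> VV[2]=[0, 0, 2, 0]
Event 3: SEND 3->1: VV[3][3]++ -> VV[3]=[0, 0, 0, 1], msg_vec=[0, 0, 0, 1]; VV[1]=max(VV[1],msg_vec) then VV[1][1]++ -> VV[1]=[0, 2, 1, 1]
Event 4: SEND 0->2: VV[0][0]++ -> VV[0]=[1, 0, 0, 0], msg_vec=[1, 0, 0, 0]; VV[2]=max(VV[2],msg_vec) then VV[2][2]++ -> VV[2]=[1, 0, 3, 0]
Event 5: SEND 3->2: VV[3][3]++ -> VV[3]=[0, 0, 0, 2], msg_vec=[0, 0, 0, 2]; VV[2]=max(VV[2],msg_vec) then VV[2][2]++ -> VV[2]=[1, 0, 4, 2]
Event 6: LOCAL 2: VV[2][2]++ -> VV[2]=[1, 0, 5, 2]
Event 7: LOCAL 2: VV[2][2]++ -> VV[2]=[1, 0, 6, 2]
Event 8: LOCAL 0: VV[0][0]++ -> VV[0]=[2, 0, 0, 0]
Event 9: LOCAL 1: VV[1][1]++ -> VV[1]=[0, 3, 1, 1]
Final vectors: VV[0]=[2, 0, 0, 0]; VV[1]=[0, 3, 1, 1]; VV[2]=[1, 0, 6, 2]; VV[3]=[0, 0, 0, 2]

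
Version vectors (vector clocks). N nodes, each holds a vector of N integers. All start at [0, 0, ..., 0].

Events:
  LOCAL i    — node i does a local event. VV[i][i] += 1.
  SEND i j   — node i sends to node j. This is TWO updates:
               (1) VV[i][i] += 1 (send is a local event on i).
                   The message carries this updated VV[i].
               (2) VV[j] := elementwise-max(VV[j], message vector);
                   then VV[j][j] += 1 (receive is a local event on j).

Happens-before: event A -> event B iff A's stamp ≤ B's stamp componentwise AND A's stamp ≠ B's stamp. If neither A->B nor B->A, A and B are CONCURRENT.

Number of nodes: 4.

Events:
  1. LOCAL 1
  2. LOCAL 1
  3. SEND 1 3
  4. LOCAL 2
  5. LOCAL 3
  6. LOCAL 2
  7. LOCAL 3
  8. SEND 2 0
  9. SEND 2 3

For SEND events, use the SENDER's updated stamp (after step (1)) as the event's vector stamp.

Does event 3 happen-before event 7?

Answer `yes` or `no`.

Initial: VV[0]=[0, 0, 0, 0]
Initial: VV[1]=[0, 0, 0, 0]
Initial: VV[2]=[0, 0, 0, 0]
Initial: VV[3]=[0, 0, 0, 0]
Event 1: LOCAL 1: VV[1][1]++ -> VV[1]=[0, 1, 0, 0]
Event 2: LOCAL 1: VV[1][1]++ -> VV[1]=[0, 2, 0, 0]
Event 3: SEND 1->3: VV[1][1]++ -> VV[1]=[0, 3, 0, 0], msg_vec=[0, 3, 0, 0]; VV[3]=max(VV[3],msg_vec) then VV[3][3]++ -> VV[3]=[0, 3, 0, 1]
Event 4: LOCAL 2: VV[2][2]++ -> VV[2]=[0, 0, 1, 0]
Event 5: LOCAL 3: VV[3][3]++ -> VV[3]=[0, 3, 0, 2]
Event 6: LOCAL 2: VV[2][2]++ -> VV[2]=[0, 0, 2, 0]
Event 7: LOCAL 3: VV[3][3]++ -> VV[3]=[0, 3, 0, 3]
Event 8: SEND 2->0: VV[2][2]++ -> VV[2]=[0, 0, 3, 0], msg_vec=[0, 0, 3, 0]; VV[0]=max(VV[0],msg_vec) then VV[0][0]++ -> VV[0]=[1, 0, 3, 0]
Event 9: SEND 2->3: VV[2][2]++ -> VV[2]=[0, 0, 4, 0], msg_vec=[0, 0, 4, 0]; VV[3]=max(VV[3],msg_vec) then VV[3][3]++ -> VV[3]=[0, 3, 4, 4]
Event 3 stamp: [0, 3, 0, 0]
Event 7 stamp: [0, 3, 0, 3]
[0, 3, 0, 0] <= [0, 3, 0, 3]? True. Equal? False. Happens-before: True

Answer: yes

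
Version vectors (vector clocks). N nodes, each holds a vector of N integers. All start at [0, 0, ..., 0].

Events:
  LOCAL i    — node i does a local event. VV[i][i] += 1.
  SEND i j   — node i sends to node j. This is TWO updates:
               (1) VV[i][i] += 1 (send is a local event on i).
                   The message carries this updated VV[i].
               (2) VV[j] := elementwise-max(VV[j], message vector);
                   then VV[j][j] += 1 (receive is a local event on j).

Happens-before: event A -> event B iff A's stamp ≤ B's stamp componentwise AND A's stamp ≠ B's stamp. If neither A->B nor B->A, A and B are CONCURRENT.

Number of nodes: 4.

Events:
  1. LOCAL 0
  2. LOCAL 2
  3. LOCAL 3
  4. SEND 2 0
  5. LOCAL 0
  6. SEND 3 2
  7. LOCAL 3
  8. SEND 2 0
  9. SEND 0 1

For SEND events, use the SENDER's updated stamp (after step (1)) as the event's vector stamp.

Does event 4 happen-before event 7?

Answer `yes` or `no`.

Initial: VV[0]=[0, 0, 0, 0]
Initial: VV[1]=[0, 0, 0, 0]
Initial: VV[2]=[0, 0, 0, 0]
Initial: VV[3]=[0, 0, 0, 0]
Event 1: LOCAL 0: VV[0][0]++ -> VV[0]=[1, 0, 0, 0]
Event 2: LOCAL 2: VV[2][2]++ -> VV[2]=[0, 0, 1, 0]
Event 3: LOCAL 3: VV[3][3]++ -> VV[3]=[0, 0, 0, 1]
Event 4: SEND 2->0: VV[2][2]++ -> VV[2]=[0, 0, 2, 0], msg_vec=[0, 0, 2, 0]; VV[0]=max(VV[0],msg_vec) then VV[0][0]++ -> VV[0]=[2, 0, 2, 0]
Event 5: LOCAL 0: VV[0][0]++ -> VV[0]=[3, 0, 2, 0]
Event 6: SEND 3->2: VV[3][3]++ -> VV[3]=[0, 0, 0, 2], msg_vec=[0, 0, 0, 2]; VV[2]=max(VV[2],msg_vec) then VV[2][2]++ -> VV[2]=[0, 0, 3, 2]
Event 7: LOCAL 3: VV[3][3]++ -> VV[3]=[0, 0, 0, 3]
Event 8: SEND 2->0: VV[2][2]++ -> VV[2]=[0, 0, 4, 2], msg_vec=[0, 0, 4, 2]; VV[0]=max(VV[0],msg_vec) then VV[0][0]++ -> VV[0]=[4, 0, 4, 2]
Event 9: SEND 0->1: VV[0][0]++ -> VV[0]=[5, 0, 4, 2], msg_vec=[5, 0, 4, 2]; VV[1]=max(VV[1],msg_vec) then VV[1][1]++ -> VV[1]=[5, 1, 4, 2]
Event 4 stamp: [0, 0, 2, 0]
Event 7 stamp: [0, 0, 0, 3]
[0, 0, 2, 0] <= [0, 0, 0, 3]? False. Equal? False. Happens-before: False

Answer: no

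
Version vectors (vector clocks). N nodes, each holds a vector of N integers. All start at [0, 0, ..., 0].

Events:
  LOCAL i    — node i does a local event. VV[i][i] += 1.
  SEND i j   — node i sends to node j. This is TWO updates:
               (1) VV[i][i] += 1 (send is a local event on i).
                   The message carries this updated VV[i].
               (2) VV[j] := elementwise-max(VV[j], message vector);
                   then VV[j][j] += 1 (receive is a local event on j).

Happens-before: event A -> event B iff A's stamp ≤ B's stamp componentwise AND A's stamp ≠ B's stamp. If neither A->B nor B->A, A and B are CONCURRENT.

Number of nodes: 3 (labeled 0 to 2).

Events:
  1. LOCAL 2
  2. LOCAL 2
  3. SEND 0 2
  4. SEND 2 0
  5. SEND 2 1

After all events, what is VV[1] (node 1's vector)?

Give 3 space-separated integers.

Answer: 1 1 5

Derivation:
Initial: VV[0]=[0, 0, 0]
Initial: VV[1]=[0, 0, 0]
Initial: VV[2]=[0, 0, 0]
Event 1: LOCAL 2: VV[2][2]++ -> VV[2]=[0, 0, 1]
Event 2: LOCAL 2: VV[2][2]++ -> VV[2]=[0, 0, 2]
Event 3: SEND 0->2: VV[0][0]++ -> VV[0]=[1, 0, 0], msg_vec=[1, 0, 0]; VV[2]=max(VV[2],msg_vec) then VV[2][2]++ -> VV[2]=[1, 0, 3]
Event 4: SEND 2->0: VV[2][2]++ -> VV[2]=[1, 0, 4], msg_vec=[1, 0, 4]; VV[0]=max(VV[0],msg_vec) then VV[0][0]++ -> VV[0]=[2, 0, 4]
Event 5: SEND 2->1: VV[2][2]++ -> VV[2]=[1, 0, 5], msg_vec=[1, 0, 5]; VV[1]=max(VV[1],msg_vec) then VV[1][1]++ -> VV[1]=[1, 1, 5]
Final vectors: VV[0]=[2, 0, 4]; VV[1]=[1, 1, 5]; VV[2]=[1, 0, 5]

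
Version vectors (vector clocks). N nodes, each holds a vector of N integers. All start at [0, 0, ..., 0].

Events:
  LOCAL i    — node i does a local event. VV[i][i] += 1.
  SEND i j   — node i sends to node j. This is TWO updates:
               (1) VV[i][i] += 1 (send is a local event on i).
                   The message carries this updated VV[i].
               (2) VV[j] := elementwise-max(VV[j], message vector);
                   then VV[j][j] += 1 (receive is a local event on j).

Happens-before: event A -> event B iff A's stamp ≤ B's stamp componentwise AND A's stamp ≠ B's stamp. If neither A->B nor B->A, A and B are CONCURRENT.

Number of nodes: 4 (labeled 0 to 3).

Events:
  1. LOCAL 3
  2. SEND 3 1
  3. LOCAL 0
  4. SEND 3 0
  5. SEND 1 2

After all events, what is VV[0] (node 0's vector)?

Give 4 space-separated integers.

Answer: 2 0 0 3

Derivation:
Initial: VV[0]=[0, 0, 0, 0]
Initial: VV[1]=[0, 0, 0, 0]
Initial: VV[2]=[0, 0, 0, 0]
Initial: VV[3]=[0, 0, 0, 0]
Event 1: LOCAL 3: VV[3][3]++ -> VV[3]=[0, 0, 0, 1]
Event 2: SEND 3->1: VV[3][3]++ -> VV[3]=[0, 0, 0, 2], msg_vec=[0, 0, 0, 2]; VV[1]=max(VV[1],msg_vec) then VV[1][1]++ -> VV[1]=[0, 1, 0, 2]
Event 3: LOCAL 0: VV[0][0]++ -> VV[0]=[1, 0, 0, 0]
Event 4: SEND 3->0: VV[3][3]++ -> VV[3]=[0, 0, 0, 3], msg_vec=[0, 0, 0, 3]; VV[0]=max(VV[0],msg_vec) then VV[0][0]++ -> VV[0]=[2, 0, 0, 3]
Event 5: SEND 1->2: VV[1][1]++ -> VV[1]=[0, 2, 0, 2], msg_vec=[0, 2, 0, 2]; VV[2]=max(VV[2],msg_vec) then VV[2][2]++ -> VV[2]=[0, 2, 1, 2]
Final vectors: VV[0]=[2, 0, 0, 3]; VV[1]=[0, 2, 0, 2]; VV[2]=[0, 2, 1, 2]; VV[3]=[0, 0, 0, 3]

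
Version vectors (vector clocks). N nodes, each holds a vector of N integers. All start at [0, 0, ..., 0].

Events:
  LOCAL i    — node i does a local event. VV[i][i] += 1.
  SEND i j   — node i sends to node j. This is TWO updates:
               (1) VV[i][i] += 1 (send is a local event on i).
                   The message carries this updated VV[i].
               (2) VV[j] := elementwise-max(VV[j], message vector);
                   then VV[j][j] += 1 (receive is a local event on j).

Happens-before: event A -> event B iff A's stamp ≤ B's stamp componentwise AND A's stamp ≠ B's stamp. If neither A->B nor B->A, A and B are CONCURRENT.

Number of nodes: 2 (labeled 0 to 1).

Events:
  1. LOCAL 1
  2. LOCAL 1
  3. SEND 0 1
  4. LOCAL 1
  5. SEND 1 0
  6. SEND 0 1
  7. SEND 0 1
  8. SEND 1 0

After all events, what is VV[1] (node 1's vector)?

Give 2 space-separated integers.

Answer: 4 8

Derivation:
Initial: VV[0]=[0, 0]
Initial: VV[1]=[0, 0]
Event 1: LOCAL 1: VV[1][1]++ -> VV[1]=[0, 1]
Event 2: LOCAL 1: VV[1][1]++ -> VV[1]=[0, 2]
Event 3: SEND 0->1: VV[0][0]++ -> VV[0]=[1, 0], msg_vec=[1, 0]; VV[1]=max(VV[1],msg_vec) then VV[1][1]++ -> VV[1]=[1, 3]
Event 4: LOCAL 1: VV[1][1]++ -> VV[1]=[1, 4]
Event 5: SEND 1->0: VV[1][1]++ -> VV[1]=[1, 5], msg_vec=[1, 5]; VV[0]=max(VV[0],msg_vec) then VV[0][0]++ -> VV[0]=[2, 5]
Event 6: SEND 0->1: VV[0][0]++ -> VV[0]=[3, 5], msg_vec=[3, 5]; VV[1]=max(VV[1],msg_vec) then VV[1][1]++ -> VV[1]=[3, 6]
Event 7: SEND 0->1: VV[0][0]++ -> VV[0]=[4, 5], msg_vec=[4, 5]; VV[1]=max(VV[1],msg_vec) then VV[1][1]++ -> VV[1]=[4, 7]
Event 8: SEND 1->0: VV[1][1]++ -> VV[1]=[4, 8], msg_vec=[4, 8]; VV[0]=max(VV[0],msg_vec) then VV[0][0]++ -> VV[0]=[5, 8]
Final vectors: VV[0]=[5, 8]; VV[1]=[4, 8]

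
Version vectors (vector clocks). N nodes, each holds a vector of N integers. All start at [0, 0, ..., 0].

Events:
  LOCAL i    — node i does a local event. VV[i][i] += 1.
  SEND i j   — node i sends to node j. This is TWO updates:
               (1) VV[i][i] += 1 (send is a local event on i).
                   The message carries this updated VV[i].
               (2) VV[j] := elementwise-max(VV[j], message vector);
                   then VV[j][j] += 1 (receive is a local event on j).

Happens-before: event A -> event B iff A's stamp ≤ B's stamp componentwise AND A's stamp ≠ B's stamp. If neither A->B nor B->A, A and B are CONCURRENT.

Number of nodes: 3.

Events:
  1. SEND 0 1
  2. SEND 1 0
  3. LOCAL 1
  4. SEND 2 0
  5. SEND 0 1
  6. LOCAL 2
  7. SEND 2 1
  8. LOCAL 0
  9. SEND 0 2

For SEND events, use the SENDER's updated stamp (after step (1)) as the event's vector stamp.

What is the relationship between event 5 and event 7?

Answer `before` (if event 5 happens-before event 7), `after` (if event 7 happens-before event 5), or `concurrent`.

Answer: concurrent

Derivation:
Initial: VV[0]=[0, 0, 0]
Initial: VV[1]=[0, 0, 0]
Initial: VV[2]=[0, 0, 0]
Event 1: SEND 0->1: VV[0][0]++ -> VV[0]=[1, 0, 0], msg_vec=[1, 0, 0]; VV[1]=max(VV[1],msg_vec) then VV[1][1]++ -> VV[1]=[1, 1, 0]
Event 2: SEND 1->0: VV[1][1]++ -> VV[1]=[1, 2, 0], msg_vec=[1, 2, 0]; VV[0]=max(VV[0],msg_vec) then VV[0][0]++ -> VV[0]=[2, 2, 0]
Event 3: LOCAL 1: VV[1][1]++ -> VV[1]=[1, 3, 0]
Event 4: SEND 2->0: VV[2][2]++ -> VV[2]=[0, 0, 1], msg_vec=[0, 0, 1]; VV[0]=max(VV[0],msg_vec) then VV[0][0]++ -> VV[0]=[3, 2, 1]
Event 5: SEND 0->1: VV[0][0]++ -> VV[0]=[4, 2, 1], msg_vec=[4, 2, 1]; VV[1]=max(VV[1],msg_vec) then VV[1][1]++ -> VV[1]=[4, 4, 1]
Event 6: LOCAL 2: VV[2][2]++ -> VV[2]=[0, 0, 2]
Event 7: SEND 2->1: VV[2][2]++ -> VV[2]=[0, 0, 3], msg_vec=[0, 0, 3]; VV[1]=max(VV[1],msg_vec) then VV[1][1]++ -> VV[1]=[4, 5, 3]
Event 8: LOCAL 0: VV[0][0]++ -> VV[0]=[5, 2, 1]
Event 9: SEND 0->2: VV[0][0]++ -> VV[0]=[6, 2, 1], msg_vec=[6, 2, 1]; VV[2]=max(VV[2],msg_vec) then VV[2][2]++ -> VV[2]=[6, 2, 4]
Event 5 stamp: [4, 2, 1]
Event 7 stamp: [0, 0, 3]
[4, 2, 1] <= [0, 0, 3]? False
[0, 0, 3] <= [4, 2, 1]? False
Relation: concurrent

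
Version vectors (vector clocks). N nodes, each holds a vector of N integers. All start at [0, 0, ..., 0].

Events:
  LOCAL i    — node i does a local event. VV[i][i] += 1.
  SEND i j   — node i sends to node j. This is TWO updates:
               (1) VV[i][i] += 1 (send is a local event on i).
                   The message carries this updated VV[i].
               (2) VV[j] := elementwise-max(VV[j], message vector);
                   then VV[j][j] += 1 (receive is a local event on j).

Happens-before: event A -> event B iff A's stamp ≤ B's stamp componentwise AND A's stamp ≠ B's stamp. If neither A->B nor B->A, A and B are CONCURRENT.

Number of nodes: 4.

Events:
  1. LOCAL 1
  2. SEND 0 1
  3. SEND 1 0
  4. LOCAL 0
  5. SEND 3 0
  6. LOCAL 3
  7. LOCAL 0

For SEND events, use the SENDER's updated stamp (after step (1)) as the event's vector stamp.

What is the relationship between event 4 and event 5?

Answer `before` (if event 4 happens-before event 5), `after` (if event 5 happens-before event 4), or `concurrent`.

Answer: concurrent

Derivation:
Initial: VV[0]=[0, 0, 0, 0]
Initial: VV[1]=[0, 0, 0, 0]
Initial: VV[2]=[0, 0, 0, 0]
Initial: VV[3]=[0, 0, 0, 0]
Event 1: LOCAL 1: VV[1][1]++ -> VV[1]=[0, 1, 0, 0]
Event 2: SEND 0->1: VV[0][0]++ -> VV[0]=[1, 0, 0, 0], msg_vec=[1, 0, 0, 0]; VV[1]=max(VV[1],msg_vec) then VV[1][1]++ -> VV[1]=[1, 2, 0, 0]
Event 3: SEND 1->0: VV[1][1]++ -> VV[1]=[1, 3, 0, 0], msg_vec=[1, 3, 0, 0]; VV[0]=max(VV[0],msg_vec) then VV[0][0]++ -> VV[0]=[2, 3, 0, 0]
Event 4: LOCAL 0: VV[0][0]++ -> VV[0]=[3, 3, 0, 0]
Event 5: SEND 3->0: VV[3][3]++ -> VV[3]=[0, 0, 0, 1], msg_vec=[0, 0, 0, 1]; VV[0]=max(VV[0],msg_vec) then VV[0][0]++ -> VV[0]=[4, 3, 0, 1]
Event 6: LOCAL 3: VV[3][3]++ -> VV[3]=[0, 0, 0, 2]
Event 7: LOCAL 0: VV[0][0]++ -> VV[0]=[5, 3, 0, 1]
Event 4 stamp: [3, 3, 0, 0]
Event 5 stamp: [0, 0, 0, 1]
[3, 3, 0, 0] <= [0, 0, 0, 1]? False
[0, 0, 0, 1] <= [3, 3, 0, 0]? False
Relation: concurrent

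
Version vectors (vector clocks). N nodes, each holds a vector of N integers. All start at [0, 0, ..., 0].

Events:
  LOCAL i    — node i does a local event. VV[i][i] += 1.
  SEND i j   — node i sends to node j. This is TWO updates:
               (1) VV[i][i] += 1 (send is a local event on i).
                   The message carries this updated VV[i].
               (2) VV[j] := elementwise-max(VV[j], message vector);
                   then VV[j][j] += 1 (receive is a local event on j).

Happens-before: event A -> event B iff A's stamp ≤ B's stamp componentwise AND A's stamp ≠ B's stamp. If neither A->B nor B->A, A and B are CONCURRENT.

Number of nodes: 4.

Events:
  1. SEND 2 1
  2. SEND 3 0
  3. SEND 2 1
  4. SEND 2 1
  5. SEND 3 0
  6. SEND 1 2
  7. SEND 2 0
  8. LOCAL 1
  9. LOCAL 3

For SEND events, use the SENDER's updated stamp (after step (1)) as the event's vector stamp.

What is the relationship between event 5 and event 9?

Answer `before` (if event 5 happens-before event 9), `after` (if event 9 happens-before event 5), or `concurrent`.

Initial: VV[0]=[0, 0, 0, 0]
Initial: VV[1]=[0, 0, 0, 0]
Initial: VV[2]=[0, 0, 0, 0]
Initial: VV[3]=[0, 0, 0, 0]
Event 1: SEND 2->1: VV[2][2]++ -> VV[2]=[0, 0, 1, 0], msg_vec=[0, 0, 1, 0]; VV[1]=max(VV[1],msg_vec) then VV[1][1]++ -> VV[1]=[0, 1, 1, 0]
Event 2: SEND 3->0: VV[3][3]++ -> VV[3]=[0, 0, 0, 1], msg_vec=[0, 0, 0, 1]; VV[0]=max(VV[0],msg_vec) then VV[0][0]++ -> VV[0]=[1, 0, 0, 1]
Event 3: SEND 2->1: VV[2][2]++ -> VV[2]=[0, 0, 2, 0], msg_vec=[0, 0, 2, 0]; VV[1]=max(VV[1],msg_vec) then VV[1][1]++ -> VV[1]=[0, 2, 2, 0]
Event 4: SEND 2->1: VV[2][2]++ -> VV[2]=[0, 0, 3, 0], msg_vec=[0, 0, 3, 0]; VV[1]=max(VV[1],msg_vec) then VV[1][1]++ -> VV[1]=[0, 3, 3, 0]
Event 5: SEND 3->0: VV[3][3]++ -> VV[3]=[0, 0, 0, 2], msg_vec=[0, 0, 0, 2]; VV[0]=max(VV[0],msg_vec) then VV[0][0]++ -> VV[0]=[2, 0, 0, 2]
Event 6: SEND 1->2: VV[1][1]++ -> VV[1]=[0, 4, 3, 0], msg_vec=[0, 4, 3, 0]; VV[2]=max(VV[2],msg_vec) then VV[2][2]++ -> VV[2]=[0, 4, 4, 0]
Event 7: SEND 2->0: VV[2][2]++ -> VV[2]=[0, 4, 5, 0], msg_vec=[0, 4, 5, 0]; VV[0]=max(VV[0],msg_vec) then VV[0][0]++ -> VV[0]=[3, 4, 5, 2]
Event 8: LOCAL 1: VV[1][1]++ -> VV[1]=[0, 5, 3, 0]
Event 9: LOCAL 3: VV[3][3]++ -> VV[3]=[0, 0, 0, 3]
Event 5 stamp: [0, 0, 0, 2]
Event 9 stamp: [0, 0, 0, 3]
[0, 0, 0, 2] <= [0, 0, 0, 3]? True
[0, 0, 0, 3] <= [0, 0, 0, 2]? False
Relation: before

Answer: before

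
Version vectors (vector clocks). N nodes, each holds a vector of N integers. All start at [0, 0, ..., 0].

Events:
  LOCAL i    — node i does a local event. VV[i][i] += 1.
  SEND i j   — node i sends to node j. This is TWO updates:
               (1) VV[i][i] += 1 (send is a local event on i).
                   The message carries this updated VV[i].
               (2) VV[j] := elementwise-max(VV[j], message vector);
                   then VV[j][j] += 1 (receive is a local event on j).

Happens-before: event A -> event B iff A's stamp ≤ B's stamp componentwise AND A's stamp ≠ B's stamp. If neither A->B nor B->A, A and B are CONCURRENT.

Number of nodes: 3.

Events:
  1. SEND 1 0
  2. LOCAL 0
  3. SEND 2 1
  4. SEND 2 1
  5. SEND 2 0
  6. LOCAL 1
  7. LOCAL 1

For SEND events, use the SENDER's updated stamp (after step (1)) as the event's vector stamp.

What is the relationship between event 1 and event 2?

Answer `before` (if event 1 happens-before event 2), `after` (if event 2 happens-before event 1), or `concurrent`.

Initial: VV[0]=[0, 0, 0]
Initial: VV[1]=[0, 0, 0]
Initial: VV[2]=[0, 0, 0]
Event 1: SEND 1->0: VV[1][1]++ -> VV[1]=[0, 1, 0], msg_vec=[0, 1, 0]; VV[0]=max(VV[0],msg_vec) then VV[0][0]++ -> VV[0]=[1, 1, 0]
Event 2: LOCAL 0: VV[0][0]++ -> VV[0]=[2, 1, 0]
Event 3: SEND 2->1: VV[2][2]++ -> VV[2]=[0, 0, 1], msg_vec=[0, 0, 1]; VV[1]=max(VV[1],msg_vec) then VV[1][1]++ -> VV[1]=[0, 2, 1]
Event 4: SEND 2->1: VV[2][2]++ -> VV[2]=[0, 0, 2], msg_vec=[0, 0, 2]; VV[1]=max(VV[1],msg_vec) then VV[1][1]++ -> VV[1]=[0, 3, 2]
Event 5: SEND 2->0: VV[2][2]++ -> VV[2]=[0, 0, 3], msg_vec=[0, 0, 3]; VV[0]=max(VV[0],msg_vec) then VV[0][0]++ -> VV[0]=[3, 1, 3]
Event 6: LOCAL 1: VV[1][1]++ -> VV[1]=[0, 4, 2]
Event 7: LOCAL 1: VV[1][1]++ -> VV[1]=[0, 5, 2]
Event 1 stamp: [0, 1, 0]
Event 2 stamp: [2, 1, 0]
[0, 1, 0] <= [2, 1, 0]? True
[2, 1, 0] <= [0, 1, 0]? False
Relation: before

Answer: before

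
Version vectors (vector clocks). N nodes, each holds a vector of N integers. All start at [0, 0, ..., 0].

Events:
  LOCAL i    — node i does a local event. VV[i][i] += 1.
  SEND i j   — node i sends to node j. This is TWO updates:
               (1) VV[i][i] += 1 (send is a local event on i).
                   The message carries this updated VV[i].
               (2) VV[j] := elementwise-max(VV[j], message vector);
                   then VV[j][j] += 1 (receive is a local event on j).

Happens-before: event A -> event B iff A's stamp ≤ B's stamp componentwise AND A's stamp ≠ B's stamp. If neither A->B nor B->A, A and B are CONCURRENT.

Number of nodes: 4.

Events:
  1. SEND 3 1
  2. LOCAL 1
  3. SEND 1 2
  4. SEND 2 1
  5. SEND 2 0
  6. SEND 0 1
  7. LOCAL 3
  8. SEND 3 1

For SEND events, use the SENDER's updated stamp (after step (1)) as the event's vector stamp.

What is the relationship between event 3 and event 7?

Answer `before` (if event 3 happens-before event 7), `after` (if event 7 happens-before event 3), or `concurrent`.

Initial: VV[0]=[0, 0, 0, 0]
Initial: VV[1]=[0, 0, 0, 0]
Initial: VV[2]=[0, 0, 0, 0]
Initial: VV[3]=[0, 0, 0, 0]
Event 1: SEND 3->1: VV[3][3]++ -> VV[3]=[0, 0, 0, 1], msg_vec=[0, 0, 0, 1]; VV[1]=max(VV[1],msg_vec) then VV[1][1]++ -> VV[1]=[0, 1, 0, 1]
Event 2: LOCAL 1: VV[1][1]++ -> VV[1]=[0, 2, 0, 1]
Event 3: SEND 1->2: VV[1][1]++ -> VV[1]=[0, 3, 0, 1], msg_vec=[0, 3, 0, 1]; VV[2]=max(VV[2],msg_vec) then VV[2][2]++ -> VV[2]=[0, 3, 1, 1]
Event 4: SEND 2->1: VV[2][2]++ -> VV[2]=[0, 3, 2, 1], msg_vec=[0, 3, 2, 1]; VV[1]=max(VV[1],msg_vec) then VV[1][1]++ -> VV[1]=[0, 4, 2, 1]
Event 5: SEND 2->0: VV[2][2]++ -> VV[2]=[0, 3, 3, 1], msg_vec=[0, 3, 3, 1]; VV[0]=max(VV[0],msg_vec) then VV[0][0]++ -> VV[0]=[1, 3, 3, 1]
Event 6: SEND 0->1: VV[0][0]++ -> VV[0]=[2, 3, 3, 1], msg_vec=[2, 3, 3, 1]; VV[1]=max(VV[1],msg_vec) then VV[1][1]++ -> VV[1]=[2, 5, 3, 1]
Event 7: LOCAL 3: VV[3][3]++ -> VV[3]=[0, 0, 0, 2]
Event 8: SEND 3->1: VV[3][3]++ -> VV[3]=[0, 0, 0, 3], msg_vec=[0, 0, 0, 3]; VV[1]=max(VV[1],msg_vec) then VV[1][1]++ -> VV[1]=[2, 6, 3, 3]
Event 3 stamp: [0, 3, 0, 1]
Event 7 stamp: [0, 0, 0, 2]
[0, 3, 0, 1] <= [0, 0, 0, 2]? False
[0, 0, 0, 2] <= [0, 3, 0, 1]? False
Relation: concurrent

Answer: concurrent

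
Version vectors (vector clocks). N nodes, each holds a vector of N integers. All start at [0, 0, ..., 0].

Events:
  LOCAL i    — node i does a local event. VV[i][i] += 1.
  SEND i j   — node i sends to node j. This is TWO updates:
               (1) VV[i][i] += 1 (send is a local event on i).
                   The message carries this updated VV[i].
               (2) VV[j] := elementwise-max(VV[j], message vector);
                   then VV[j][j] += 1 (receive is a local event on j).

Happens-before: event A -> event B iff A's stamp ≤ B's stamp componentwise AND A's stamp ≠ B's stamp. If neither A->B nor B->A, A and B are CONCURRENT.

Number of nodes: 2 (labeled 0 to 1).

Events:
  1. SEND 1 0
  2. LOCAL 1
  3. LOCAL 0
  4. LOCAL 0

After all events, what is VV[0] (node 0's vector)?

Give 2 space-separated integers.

Initial: VV[0]=[0, 0]
Initial: VV[1]=[0, 0]
Event 1: SEND 1->0: VV[1][1]++ -> VV[1]=[0, 1], msg_vec=[0, 1]; VV[0]=max(VV[0],msg_vec) then VV[0][0]++ -> VV[0]=[1, 1]
Event 2: LOCAL 1: VV[1][1]++ -> VV[1]=[0, 2]
Event 3: LOCAL 0: VV[0][0]++ -> VV[0]=[2, 1]
Event 4: LOCAL 0: VV[0][0]++ -> VV[0]=[3, 1]
Final vectors: VV[0]=[3, 1]; VV[1]=[0, 2]

Answer: 3 1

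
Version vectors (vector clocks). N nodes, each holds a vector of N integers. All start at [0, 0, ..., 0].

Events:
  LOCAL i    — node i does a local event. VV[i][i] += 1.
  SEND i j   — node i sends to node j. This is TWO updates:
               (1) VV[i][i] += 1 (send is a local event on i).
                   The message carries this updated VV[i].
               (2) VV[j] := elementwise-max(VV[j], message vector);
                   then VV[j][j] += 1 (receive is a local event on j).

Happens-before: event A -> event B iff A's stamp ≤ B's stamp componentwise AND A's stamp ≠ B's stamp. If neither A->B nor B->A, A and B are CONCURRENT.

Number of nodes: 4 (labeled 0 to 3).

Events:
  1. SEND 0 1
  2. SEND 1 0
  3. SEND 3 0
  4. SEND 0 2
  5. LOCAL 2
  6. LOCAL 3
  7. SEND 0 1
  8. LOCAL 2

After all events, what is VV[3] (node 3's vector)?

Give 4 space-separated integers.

Initial: VV[0]=[0, 0, 0, 0]
Initial: VV[1]=[0, 0, 0, 0]
Initial: VV[2]=[0, 0, 0, 0]
Initial: VV[3]=[0, 0, 0, 0]
Event 1: SEND 0->1: VV[0][0]++ -> VV[0]=[1, 0, 0, 0], msg_vec=[1, 0, 0, 0]; VV[1]=max(VV[1],msg_vec) then VV[1][1]++ -> VV[1]=[1, 1, 0, 0]
Event 2: SEND 1->0: VV[1][1]++ -> VV[1]=[1, 2, 0, 0], msg_vec=[1, 2, 0, 0]; VV[0]=max(VV[0],msg_vec) then VV[0][0]++ -> VV[0]=[2, 2, 0, 0]
Event 3: SEND 3->0: VV[3][3]++ -> VV[3]=[0, 0, 0, 1], msg_vec=[0, 0, 0, 1]; VV[0]=max(VV[0],msg_vec) then VV[0][0]++ -> VV[0]=[3, 2, 0, 1]
Event 4: SEND 0->2: VV[0][0]++ -> VV[0]=[4, 2, 0, 1], msg_vec=[4, 2, 0, 1]; VV[2]=max(VV[2],msg_vec) then VV[2][2]++ -> VV[2]=[4, 2, 1, 1]
Event 5: LOCAL 2: VV[2][2]++ -> VV[2]=[4, 2, 2, 1]
Event 6: LOCAL 3: VV[3][3]++ -> VV[3]=[0, 0, 0, 2]
Event 7: SEND 0->1: VV[0][0]++ -> VV[0]=[5, 2, 0, 1], msg_vec=[5, 2, 0, 1]; VV[1]=max(VV[1],msg_vec) then VV[1][1]++ -> VV[1]=[5, 3, 0, 1]
Event 8: LOCAL 2: VV[2][2]++ -> VV[2]=[4, 2, 3, 1]
Final vectors: VV[0]=[5, 2, 0, 1]; VV[1]=[5, 3, 0, 1]; VV[2]=[4, 2, 3, 1]; VV[3]=[0, 0, 0, 2]

Answer: 0 0 0 2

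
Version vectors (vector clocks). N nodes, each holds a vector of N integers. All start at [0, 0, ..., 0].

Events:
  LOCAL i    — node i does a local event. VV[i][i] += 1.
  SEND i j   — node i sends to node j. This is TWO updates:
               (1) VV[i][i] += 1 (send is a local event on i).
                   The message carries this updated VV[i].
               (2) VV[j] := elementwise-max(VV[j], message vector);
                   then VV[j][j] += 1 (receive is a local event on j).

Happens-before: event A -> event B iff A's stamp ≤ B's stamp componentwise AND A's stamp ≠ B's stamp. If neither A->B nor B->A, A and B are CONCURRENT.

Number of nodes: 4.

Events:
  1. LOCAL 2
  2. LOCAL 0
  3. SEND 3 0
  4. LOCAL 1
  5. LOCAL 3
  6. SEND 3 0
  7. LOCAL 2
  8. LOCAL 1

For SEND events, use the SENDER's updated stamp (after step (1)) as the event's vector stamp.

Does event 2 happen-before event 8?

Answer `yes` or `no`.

Answer: no

Derivation:
Initial: VV[0]=[0, 0, 0, 0]
Initial: VV[1]=[0, 0, 0, 0]
Initial: VV[2]=[0, 0, 0, 0]
Initial: VV[3]=[0, 0, 0, 0]
Event 1: LOCAL 2: VV[2][2]++ -> VV[2]=[0, 0, 1, 0]
Event 2: LOCAL 0: VV[0][0]++ -> VV[0]=[1, 0, 0, 0]
Event 3: SEND 3->0: VV[3][3]++ -> VV[3]=[0, 0, 0, 1], msg_vec=[0, 0, 0, 1]; VV[0]=max(VV[0],msg_vec) then VV[0][0]++ -> VV[0]=[2, 0, 0, 1]
Event 4: LOCAL 1: VV[1][1]++ -> VV[1]=[0, 1, 0, 0]
Event 5: LOCAL 3: VV[3][3]++ -> VV[3]=[0, 0, 0, 2]
Event 6: SEND 3->0: VV[3][3]++ -> VV[3]=[0, 0, 0, 3], msg_vec=[0, 0, 0, 3]; VV[0]=max(VV[0],msg_vec) then VV[0][0]++ -> VV[0]=[3, 0, 0, 3]
Event 7: LOCAL 2: VV[2][2]++ -> VV[2]=[0, 0, 2, 0]
Event 8: LOCAL 1: VV[1][1]++ -> VV[1]=[0, 2, 0, 0]
Event 2 stamp: [1, 0, 0, 0]
Event 8 stamp: [0, 2, 0, 0]
[1, 0, 0, 0] <= [0, 2, 0, 0]? False. Equal? False. Happens-before: False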